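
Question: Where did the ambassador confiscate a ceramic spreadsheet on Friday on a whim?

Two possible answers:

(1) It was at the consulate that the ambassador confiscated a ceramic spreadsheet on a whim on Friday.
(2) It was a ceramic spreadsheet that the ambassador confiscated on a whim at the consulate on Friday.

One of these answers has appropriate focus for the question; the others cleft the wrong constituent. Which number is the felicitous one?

1

The question word "where" targets the location.
Option (1) clefts "at the consulate" — that matches what the question asks about.
Option (2) clefts "a ceramic spreadsheet" — the direct object, not what was asked.
So the congruent reply is (1).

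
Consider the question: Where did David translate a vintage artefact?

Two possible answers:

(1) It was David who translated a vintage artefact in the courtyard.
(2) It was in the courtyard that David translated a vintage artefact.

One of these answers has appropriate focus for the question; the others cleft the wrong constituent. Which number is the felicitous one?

2

The question word "where" targets the location.
Option (1) clefts "David" — the subject (agent), not what was asked.
Option (2) clefts "in the courtyard" — that matches what the question asks about.
So the congruent reply is (2).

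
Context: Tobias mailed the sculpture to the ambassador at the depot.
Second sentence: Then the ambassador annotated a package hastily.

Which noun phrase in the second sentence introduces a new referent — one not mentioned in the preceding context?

"the ambassador" in the second sentence is given — already mentioned in the context.
"a package" has no antecedent in the context; it is discourse-new (the indefinite article also signals a new referent).

a package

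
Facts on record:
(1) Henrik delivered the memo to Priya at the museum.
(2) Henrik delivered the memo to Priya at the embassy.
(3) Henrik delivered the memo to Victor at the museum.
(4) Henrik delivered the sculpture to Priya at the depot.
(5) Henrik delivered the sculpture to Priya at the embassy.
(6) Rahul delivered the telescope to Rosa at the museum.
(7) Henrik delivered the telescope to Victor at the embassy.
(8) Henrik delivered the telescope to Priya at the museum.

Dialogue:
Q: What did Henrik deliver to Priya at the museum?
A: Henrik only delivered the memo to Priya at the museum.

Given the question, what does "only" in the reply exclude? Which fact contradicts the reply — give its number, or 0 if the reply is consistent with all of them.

8

Answering "What did ...?" puts focus on the thing — here, "the memo".
"Only" then excludes alternative things while the background — Henrik as agent and Priya as recipient and at the museum as setting — is held fixed.
Fact (8) keeps Henrik as agent and Priya as recipient and at the museum as setting but has thing = the telescope; that refutes the reply.
(Fact (2) would refute a reading with focus on the setting — but that is not what the question asks.)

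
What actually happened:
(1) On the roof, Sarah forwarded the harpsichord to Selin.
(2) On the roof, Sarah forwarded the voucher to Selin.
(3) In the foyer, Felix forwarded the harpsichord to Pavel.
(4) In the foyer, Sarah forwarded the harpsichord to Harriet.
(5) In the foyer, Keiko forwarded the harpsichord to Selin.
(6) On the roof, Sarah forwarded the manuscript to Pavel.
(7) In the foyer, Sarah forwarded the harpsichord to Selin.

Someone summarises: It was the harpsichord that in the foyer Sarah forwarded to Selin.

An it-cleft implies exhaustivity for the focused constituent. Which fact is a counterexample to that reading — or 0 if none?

0

Focus of the cleft: "the harpsichord" (the thing). Presupposed background: agent = Sarah, recipient = Selin, setting = in the foyer.
Exhaustivity: the harpsichord is the only thing satisfying that background.
Every other fact differs from the presupposition on some backgrounded slot, so none challenges the exhaustivity.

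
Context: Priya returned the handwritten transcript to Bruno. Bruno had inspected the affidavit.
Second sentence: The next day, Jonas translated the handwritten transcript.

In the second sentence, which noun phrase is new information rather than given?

"the handwritten transcript" in the second sentence is given — already mentioned in the context.
"Jonas" has no antecedent in the context; it is discourse-new.

Jonas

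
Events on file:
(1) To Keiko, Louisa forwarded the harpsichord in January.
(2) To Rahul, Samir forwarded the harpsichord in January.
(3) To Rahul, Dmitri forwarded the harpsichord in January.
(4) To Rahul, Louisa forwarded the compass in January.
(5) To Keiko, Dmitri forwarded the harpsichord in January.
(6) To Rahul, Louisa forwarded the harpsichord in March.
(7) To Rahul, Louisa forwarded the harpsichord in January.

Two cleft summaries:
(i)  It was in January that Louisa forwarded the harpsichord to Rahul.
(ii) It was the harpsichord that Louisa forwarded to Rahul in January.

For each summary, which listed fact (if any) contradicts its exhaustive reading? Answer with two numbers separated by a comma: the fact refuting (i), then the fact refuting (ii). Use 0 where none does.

6, 4

(i): focus "in January". Looking for agent = Louisa, thing = the harpsichord, recipient = Rahul with some other setting — fact (6) has in March there. Refuted.
(ii): focus "the harpsichord". Looking for agent = Louisa, recipient = Rahul, setting = in January with some other thing — fact (4) has the compass there. Refuted.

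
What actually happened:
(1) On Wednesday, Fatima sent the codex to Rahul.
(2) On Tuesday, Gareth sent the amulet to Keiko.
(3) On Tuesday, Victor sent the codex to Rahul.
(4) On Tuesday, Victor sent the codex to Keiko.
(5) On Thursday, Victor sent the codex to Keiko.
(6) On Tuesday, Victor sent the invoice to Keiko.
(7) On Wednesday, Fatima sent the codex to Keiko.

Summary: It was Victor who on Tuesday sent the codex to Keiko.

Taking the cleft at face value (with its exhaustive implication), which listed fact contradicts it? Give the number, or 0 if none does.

0

The cleft puts "Victor" in focus and presupposes the open proposition with same thing, recipient, setting (the codex / Keiko / on Tuesday).
Exhaustivity: Victor is the only agent satisfying that background.
No listed fact matches the background with a different agent. Exhaustivity holds.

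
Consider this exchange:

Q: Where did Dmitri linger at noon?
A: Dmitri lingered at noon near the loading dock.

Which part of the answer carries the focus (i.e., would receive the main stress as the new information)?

near the loading dock

The wh-word "where" asks about the location.
In the answer, "Dmitri" and "at noon" are given — repeated from the question.
The constituent filling the location gap is "near the loading dock"; that is the focus and would carry nuclear stress.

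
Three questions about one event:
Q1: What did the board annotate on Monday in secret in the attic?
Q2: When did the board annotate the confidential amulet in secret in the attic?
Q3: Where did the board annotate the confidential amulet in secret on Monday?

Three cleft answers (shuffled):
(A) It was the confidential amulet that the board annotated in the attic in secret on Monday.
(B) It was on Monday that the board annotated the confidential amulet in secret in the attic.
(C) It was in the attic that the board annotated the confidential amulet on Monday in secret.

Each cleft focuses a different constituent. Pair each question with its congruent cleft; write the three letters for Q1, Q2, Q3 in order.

ABC

Q1 asks about the direct object; cleft (A) focuses "the confidential amulet", which is the direct object — so Q1 → A.
Q2 asks about the time; cleft (B) focuses "on Monday", which is the time — so Q2 → B.
Q3 asks about the location; cleft (C) focuses "in the attic", which is the location — so Q3 → C.
Mapping: Q1→A, Q2→B, Q3→C.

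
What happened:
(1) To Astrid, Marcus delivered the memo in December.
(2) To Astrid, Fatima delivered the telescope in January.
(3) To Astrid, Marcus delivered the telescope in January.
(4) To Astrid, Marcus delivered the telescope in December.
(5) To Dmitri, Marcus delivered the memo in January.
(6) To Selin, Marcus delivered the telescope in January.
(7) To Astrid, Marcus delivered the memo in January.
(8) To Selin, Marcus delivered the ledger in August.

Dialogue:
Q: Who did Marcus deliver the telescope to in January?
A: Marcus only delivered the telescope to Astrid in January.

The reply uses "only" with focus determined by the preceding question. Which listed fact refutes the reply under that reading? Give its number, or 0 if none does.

The question "Who did ... to ...?" targets the recipient, so in the reply the focus falls on "Astrid".
"Only" then excludes alternative recipients while the background — agent = Marcus, thing = the telescope, setting = in January — is held fixed.
Fact (6) shares the background with a different recipient (Selin) — counterexample.
(Fact (4) would refute a reading with focus on the setting — but that is not what the question asks.)

6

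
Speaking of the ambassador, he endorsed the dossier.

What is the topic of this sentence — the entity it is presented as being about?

the ambassador

The construction explicitly marks "the ambassador" as what the sentence is about — the topic.
The remainder of the clause is the comment (what is said about the topic).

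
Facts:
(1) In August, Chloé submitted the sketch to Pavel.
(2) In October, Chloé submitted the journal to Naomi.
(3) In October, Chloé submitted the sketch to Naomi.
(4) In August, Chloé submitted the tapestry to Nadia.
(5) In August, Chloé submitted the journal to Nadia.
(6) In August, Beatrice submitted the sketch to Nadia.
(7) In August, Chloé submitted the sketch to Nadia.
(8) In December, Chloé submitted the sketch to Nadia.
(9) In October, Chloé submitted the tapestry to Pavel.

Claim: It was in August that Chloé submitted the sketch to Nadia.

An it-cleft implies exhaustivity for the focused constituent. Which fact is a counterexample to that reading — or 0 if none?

Focus of the cleft: "in August" (the setting). Presupposed background: Chloé as agent and the sketch as thing and Nadia as recipient.
The exhaustive reading says no other setting fits that background.
Fact (8) shares the background but with setting = in December; exhaustivity is violated.

8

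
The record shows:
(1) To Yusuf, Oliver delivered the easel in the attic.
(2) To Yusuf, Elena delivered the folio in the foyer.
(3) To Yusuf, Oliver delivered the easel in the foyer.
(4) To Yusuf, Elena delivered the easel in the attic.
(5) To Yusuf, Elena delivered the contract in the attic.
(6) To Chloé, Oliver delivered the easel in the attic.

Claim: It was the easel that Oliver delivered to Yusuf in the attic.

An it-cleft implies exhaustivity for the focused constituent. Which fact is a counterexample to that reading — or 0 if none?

0

The cleft puts "the easel" in focus and presupposes the open proposition with same agent, recipient, setting (Oliver / Yusuf / in the attic).
The exhaustive reading says no other thing fits that background.
No listed fact matches the background with a different thing. Exhaustivity holds.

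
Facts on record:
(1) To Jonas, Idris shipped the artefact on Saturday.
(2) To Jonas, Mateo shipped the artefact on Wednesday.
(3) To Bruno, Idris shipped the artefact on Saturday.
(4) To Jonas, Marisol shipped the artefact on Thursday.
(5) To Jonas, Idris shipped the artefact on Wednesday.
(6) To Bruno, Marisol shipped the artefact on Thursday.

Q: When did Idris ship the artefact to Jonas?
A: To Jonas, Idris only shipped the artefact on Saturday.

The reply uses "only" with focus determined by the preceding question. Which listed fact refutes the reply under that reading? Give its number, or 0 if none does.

The question "When did ...?" targets the setting, so in the reply the focus falls on "on Saturday".
So "only" ranges over settings; the rest (agent = Idris, thing = the artefact, recipient = Jonas) is presupposed.
Fact (5) shares the background with a different setting (on Wednesday) — counterexample.
(Fact (3) would refute a reading with focus on the recipient — but that is not what the question asks.)

5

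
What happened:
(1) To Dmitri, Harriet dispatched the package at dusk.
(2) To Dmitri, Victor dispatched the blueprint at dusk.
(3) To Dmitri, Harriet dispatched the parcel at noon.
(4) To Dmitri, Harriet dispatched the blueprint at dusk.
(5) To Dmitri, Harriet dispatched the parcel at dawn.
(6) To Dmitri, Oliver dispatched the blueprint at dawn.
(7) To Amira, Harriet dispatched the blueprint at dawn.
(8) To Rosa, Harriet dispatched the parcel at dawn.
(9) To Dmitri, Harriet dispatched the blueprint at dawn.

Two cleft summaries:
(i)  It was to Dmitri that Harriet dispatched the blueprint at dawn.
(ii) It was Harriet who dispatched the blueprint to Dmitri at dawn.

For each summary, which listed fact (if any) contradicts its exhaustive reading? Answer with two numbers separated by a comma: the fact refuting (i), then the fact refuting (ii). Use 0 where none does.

7, 6

(i): focus "Dmitri". Looking for same agent, thing, setting (Harriet / the blueprint / at dawn) with some other recipient — fact (7) has Amira there. Refuted.
(ii): focus "Harriet". Looking for same thing, recipient, setting (the blueprint / Dmitri / at dawn) with some other agent — fact (6) has Oliver there. Refuted.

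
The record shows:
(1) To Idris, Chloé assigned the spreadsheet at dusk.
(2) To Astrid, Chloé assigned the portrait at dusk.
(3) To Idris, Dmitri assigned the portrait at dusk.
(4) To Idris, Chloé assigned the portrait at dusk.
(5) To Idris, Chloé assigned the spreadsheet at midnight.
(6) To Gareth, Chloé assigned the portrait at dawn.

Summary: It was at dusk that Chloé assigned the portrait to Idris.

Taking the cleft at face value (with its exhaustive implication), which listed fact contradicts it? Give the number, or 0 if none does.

The cleft puts "at dusk" in focus and presupposes the open proposition with same agent, thing, recipient (Chloé / the portrait / Idris).
Exhaustivity: at dusk is the only setting satisfying that background.
No listed fact matches the background with a different setting. Exhaustivity holds.

0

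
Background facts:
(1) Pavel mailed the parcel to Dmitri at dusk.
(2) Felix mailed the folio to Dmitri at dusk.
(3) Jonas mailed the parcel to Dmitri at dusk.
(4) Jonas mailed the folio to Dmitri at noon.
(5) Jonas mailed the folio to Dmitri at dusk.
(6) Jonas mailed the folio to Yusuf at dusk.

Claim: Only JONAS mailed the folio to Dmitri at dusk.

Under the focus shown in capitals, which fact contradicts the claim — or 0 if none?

2

The capitals mark "Jonas" as focus. So "only" rules out other agents, with the rest (the folio as thing and Dmitri as recipient and at dusk as setting) as background.
Fact (2) matches on the folio as thing and Dmitri as recipient and at dusk as setting, but has agent = Felix instead. That refutes the claim.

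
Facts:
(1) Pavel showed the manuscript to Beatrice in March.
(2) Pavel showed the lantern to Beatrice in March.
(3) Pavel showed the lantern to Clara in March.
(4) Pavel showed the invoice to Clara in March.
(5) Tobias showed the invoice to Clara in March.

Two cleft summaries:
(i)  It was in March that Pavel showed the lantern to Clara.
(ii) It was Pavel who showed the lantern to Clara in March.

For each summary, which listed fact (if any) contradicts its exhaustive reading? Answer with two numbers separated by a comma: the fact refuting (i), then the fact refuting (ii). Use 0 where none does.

Summary (i) focuses "in March" (the setting); background Pavel as agent and the lantern as thing and Clara as recipient. No fact matches that background with a different setting, so 0.
Summary (ii) focuses "Pavel" (the agent); background the lantern as thing and Clara as recipient and in March as setting. No fact matches that background with a different agent, so 0.

0, 0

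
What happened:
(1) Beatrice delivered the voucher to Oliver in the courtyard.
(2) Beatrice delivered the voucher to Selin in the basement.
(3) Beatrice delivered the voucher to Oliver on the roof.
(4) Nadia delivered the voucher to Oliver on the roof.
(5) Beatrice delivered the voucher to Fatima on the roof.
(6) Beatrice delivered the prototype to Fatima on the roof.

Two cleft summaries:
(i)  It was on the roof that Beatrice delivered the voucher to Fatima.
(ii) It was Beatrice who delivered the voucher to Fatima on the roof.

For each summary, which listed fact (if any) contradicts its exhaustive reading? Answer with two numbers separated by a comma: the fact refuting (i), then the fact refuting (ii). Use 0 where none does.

Summary (i) focuses "on the roof" (the setting); background Beatrice as agent and the voucher as thing and Fatima as recipient. No fact matches that background with a different setting, so 0.
Summary (ii) focuses "Beatrice" (the agent); background the voucher as thing and Fatima as recipient and on the roof as setting. No fact matches that background with a different agent, so 0.

0, 0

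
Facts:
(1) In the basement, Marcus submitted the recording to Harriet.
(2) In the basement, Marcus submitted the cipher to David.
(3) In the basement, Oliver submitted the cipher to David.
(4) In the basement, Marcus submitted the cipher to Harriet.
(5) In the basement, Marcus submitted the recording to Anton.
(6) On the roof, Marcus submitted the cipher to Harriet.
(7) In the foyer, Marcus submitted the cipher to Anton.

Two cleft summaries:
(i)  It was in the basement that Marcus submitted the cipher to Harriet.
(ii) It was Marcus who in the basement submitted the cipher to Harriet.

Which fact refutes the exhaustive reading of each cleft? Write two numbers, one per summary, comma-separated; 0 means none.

6, 0

Summary (i) focuses "in the basement" (the setting); background Marcus as agent and the cipher as thing and Harriet as recipient. Fact (6) matches that background with setting = on the roof — refutes (i).
Summary (ii) focuses "Marcus" (the agent); background the cipher as thing and Harriet as recipient and in the basement as setting. No fact matches that background with a different agent, so 0.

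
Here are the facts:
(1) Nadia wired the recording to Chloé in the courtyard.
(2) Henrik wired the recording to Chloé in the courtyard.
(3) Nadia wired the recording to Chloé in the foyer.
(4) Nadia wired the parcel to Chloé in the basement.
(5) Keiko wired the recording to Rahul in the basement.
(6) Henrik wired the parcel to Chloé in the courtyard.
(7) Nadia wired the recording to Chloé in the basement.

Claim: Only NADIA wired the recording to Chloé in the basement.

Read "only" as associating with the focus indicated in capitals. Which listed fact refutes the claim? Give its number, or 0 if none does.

0

The capitals mark "Nadia" as focus. So "only" rules out other agents, with the rest (thing = the recording, recipient = Chloé, setting = in the basement) as background.
No fact matches thing = the recording, recipient = Chloé, setting = in the basement with a different agent — every other fact differs on at least one backgrounded slot. So no fact refutes it.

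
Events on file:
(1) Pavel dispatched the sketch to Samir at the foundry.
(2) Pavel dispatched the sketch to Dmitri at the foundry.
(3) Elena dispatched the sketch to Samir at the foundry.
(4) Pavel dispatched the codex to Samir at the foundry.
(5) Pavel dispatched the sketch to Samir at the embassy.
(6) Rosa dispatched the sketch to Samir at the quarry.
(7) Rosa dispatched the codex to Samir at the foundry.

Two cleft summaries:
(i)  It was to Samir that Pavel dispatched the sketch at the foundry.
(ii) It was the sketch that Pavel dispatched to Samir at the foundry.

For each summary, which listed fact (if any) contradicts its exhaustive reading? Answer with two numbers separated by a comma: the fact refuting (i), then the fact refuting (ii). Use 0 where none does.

Summary (i) focuses "Samir" (the recipient); background same agent, thing, setting (Pavel / the sketch / at the foundry). Fact (2) matches that background with recipient = Dmitri — refutes (i).
Summary (ii) focuses "the sketch" (the thing); background same agent, recipient, setting (Pavel / Samir / at the foundry). Fact (4) matches that background with thing = the codex — refutes (ii).

2, 4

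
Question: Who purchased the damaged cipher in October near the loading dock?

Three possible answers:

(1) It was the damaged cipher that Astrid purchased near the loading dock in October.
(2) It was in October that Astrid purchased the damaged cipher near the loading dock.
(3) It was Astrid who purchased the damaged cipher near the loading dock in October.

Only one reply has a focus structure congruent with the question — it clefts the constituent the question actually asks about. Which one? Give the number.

The question word "who" targets the subject (agent).
Option (1) clefts "the damaged cipher" — the direct object, not what was asked.
Option (2) clefts "in October" — the time, not what was asked.
Option (3) clefts "Astrid" — that matches what the question asks about.
So the congruent reply is (3).

3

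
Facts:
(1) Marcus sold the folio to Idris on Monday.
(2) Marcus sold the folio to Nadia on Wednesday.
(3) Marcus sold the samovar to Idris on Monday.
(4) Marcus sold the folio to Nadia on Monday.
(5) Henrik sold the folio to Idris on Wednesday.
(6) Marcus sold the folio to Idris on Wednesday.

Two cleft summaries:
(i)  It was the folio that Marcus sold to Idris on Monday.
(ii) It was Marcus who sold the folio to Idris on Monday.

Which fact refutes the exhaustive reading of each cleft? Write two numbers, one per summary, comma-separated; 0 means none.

3, 0

Summary (i) focuses "the folio" (the thing); background same agent, recipient, setting (Marcus / Idris / on Monday). Fact (3) matches that background with thing = the samovar — refutes (i).
Summary (ii) focuses "Marcus" (the agent); background same thing, recipient, setting (the folio / Idris / on Monday). No fact matches that background with a different agent, so 0.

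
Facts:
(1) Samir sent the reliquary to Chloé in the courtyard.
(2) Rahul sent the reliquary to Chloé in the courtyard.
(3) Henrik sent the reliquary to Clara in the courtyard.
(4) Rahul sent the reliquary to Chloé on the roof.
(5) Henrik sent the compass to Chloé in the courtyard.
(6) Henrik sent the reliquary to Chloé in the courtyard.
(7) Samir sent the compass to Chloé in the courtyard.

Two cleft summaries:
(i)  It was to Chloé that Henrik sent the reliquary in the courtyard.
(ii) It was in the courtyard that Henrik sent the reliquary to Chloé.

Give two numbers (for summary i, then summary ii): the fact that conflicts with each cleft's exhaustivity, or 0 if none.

Summary (i) focuses "Chloé" (the recipient); background agent = Henrik, thing = the reliquary, setting = in the courtyard. Fact (3) matches that background with recipient = Clara — refutes (i).
Summary (ii) focuses "in the courtyard" (the setting); background agent = Henrik, thing = the reliquary, recipient = Chloé. No fact matches that background with a different setting, so 0.

3, 0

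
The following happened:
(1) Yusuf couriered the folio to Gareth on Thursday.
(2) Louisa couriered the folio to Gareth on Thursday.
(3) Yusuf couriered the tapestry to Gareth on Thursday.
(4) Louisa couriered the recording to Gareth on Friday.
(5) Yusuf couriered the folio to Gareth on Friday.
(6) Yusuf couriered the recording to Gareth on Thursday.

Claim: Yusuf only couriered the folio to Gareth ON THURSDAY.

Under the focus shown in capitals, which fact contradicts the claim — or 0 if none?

5

The capitals mark "on Thursday" as focus. So "only" rules out other settings, with the rest (same agent, thing, recipient (Yusuf / the folio / Gareth)) as background.
Fact (5) shares the background but differs in setting (on Friday) — a counterexample.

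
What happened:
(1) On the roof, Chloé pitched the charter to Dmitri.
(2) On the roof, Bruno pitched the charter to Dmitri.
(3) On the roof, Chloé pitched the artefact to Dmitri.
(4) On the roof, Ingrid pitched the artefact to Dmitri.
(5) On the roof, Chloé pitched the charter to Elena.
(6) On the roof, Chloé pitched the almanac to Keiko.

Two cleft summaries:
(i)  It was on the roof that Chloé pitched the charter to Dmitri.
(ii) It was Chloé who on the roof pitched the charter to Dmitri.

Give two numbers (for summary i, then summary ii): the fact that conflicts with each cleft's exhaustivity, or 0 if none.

Summary (i) focuses "on the roof" (the setting); background Chloé as agent and the charter as thing and Dmitri as recipient. No fact matches that background with a different setting, so 0.
Summary (ii) focuses "Chloé" (the agent); background the charter as thing and Dmitri as recipient and on the roof as setting. Fact (2) matches that background with agent = Bruno — refutes (ii).

0, 2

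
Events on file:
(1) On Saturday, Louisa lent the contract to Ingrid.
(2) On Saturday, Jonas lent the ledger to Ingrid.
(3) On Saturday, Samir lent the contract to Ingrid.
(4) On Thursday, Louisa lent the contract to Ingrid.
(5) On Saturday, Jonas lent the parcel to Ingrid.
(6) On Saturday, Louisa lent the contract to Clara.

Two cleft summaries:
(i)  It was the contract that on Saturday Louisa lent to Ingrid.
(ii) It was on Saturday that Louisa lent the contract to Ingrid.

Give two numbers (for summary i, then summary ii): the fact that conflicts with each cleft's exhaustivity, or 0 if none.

0, 4

(i): focus "the contract". No fact shares same agent, recipient, setting (Louisa / Ingrid / on Saturday) with a different thing. 0.
(ii): focus "on Saturday". Looking for same agent, thing, recipient (Louisa / the contract / Ingrid) with some other setting — fact (4) has on Thursday there. Refuted.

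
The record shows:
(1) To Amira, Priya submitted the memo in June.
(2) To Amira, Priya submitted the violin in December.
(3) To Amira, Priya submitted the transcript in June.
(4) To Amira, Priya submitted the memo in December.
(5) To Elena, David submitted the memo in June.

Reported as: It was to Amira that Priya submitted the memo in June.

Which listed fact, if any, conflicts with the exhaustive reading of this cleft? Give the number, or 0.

Focus of the cleft: "Amira" (the recipient). Presupposed background: agent = Priya, thing = the memo, setting = in June.
The exhaustive reading says no other recipient fits that background.
No listed fact matches the background with a different recipient. Exhaustivity holds.

0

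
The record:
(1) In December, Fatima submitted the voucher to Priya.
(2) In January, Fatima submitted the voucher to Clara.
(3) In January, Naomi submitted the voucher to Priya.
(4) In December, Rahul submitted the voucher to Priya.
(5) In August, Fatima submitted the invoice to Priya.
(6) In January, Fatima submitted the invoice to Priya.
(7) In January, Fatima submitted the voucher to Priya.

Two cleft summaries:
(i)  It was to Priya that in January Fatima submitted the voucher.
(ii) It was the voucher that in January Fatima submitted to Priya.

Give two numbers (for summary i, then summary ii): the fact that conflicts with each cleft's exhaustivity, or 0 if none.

Summary (i) focuses "Priya" (the recipient); background same agent, thing, setting (Fatima / the voucher / in January). Fact (2) matches that background with recipient = Clara — refutes (i).
Summary (ii) focuses "the voucher" (the thing); background same agent, recipient, setting (Fatima / Priya / in January). Fact (6) matches that background with thing = the invoice — refutes (ii).

2, 6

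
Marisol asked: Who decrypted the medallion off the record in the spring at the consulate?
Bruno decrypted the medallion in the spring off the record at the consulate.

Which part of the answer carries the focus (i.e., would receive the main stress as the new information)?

Bruno

The wh-word "who" asks about the subject (agent).
In the answer, "the medallion", "off the record", "in the spring" and "at the consulate" are given — repeated from the question.
The constituent filling the subject (agent) gap is "Bruno"; that is the focus and would carry nuclear stress.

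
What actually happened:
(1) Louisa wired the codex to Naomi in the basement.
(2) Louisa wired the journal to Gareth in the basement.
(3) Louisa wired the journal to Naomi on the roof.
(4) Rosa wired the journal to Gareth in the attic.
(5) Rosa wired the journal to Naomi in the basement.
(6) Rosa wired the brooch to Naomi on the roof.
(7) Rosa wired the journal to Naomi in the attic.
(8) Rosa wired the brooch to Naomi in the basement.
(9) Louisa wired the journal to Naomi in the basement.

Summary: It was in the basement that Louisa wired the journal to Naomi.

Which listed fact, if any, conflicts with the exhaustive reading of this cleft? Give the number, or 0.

Focus of the cleft: "in the basement" (the setting). Presupposed background: same agent, thing, recipient (Louisa / the journal / Naomi).
The exhaustive reading says no other setting fits that background.
But fact (3) also has same agent, thing, recipient (Louisa / the journal / Naomi), with setting = on the roof — so the exhaustive reading fails.

3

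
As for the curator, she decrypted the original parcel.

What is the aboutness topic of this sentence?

The construction explicitly marks "the curator" as what the sentence is about — the topic.
The remainder of the clause is the comment (what is said about the topic).

the curator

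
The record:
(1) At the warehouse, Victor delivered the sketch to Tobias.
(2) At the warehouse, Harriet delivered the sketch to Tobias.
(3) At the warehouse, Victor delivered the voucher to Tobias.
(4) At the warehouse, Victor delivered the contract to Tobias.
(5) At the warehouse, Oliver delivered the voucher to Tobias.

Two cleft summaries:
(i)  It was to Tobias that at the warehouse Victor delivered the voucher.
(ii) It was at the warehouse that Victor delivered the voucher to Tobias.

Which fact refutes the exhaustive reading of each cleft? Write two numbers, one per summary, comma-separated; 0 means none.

(i): focus "Tobias". No fact shares Victor as agent and the voucher as thing and at the warehouse as setting with a different recipient. 0.
(ii): focus "at the warehouse". No fact shares Victor as agent and the voucher as thing and Tobias as recipient with a different setting. 0.

0, 0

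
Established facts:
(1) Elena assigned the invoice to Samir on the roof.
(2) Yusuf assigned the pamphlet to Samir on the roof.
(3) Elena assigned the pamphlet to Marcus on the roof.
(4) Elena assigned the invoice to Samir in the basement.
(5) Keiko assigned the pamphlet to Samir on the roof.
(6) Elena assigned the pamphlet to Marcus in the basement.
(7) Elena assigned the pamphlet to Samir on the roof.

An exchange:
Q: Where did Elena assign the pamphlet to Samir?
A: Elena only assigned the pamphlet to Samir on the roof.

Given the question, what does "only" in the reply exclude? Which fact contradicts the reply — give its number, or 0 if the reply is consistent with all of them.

The question "Where did ...?" targets the setting, so in the reply the focus falls on "on the roof".
"Only" then excludes alternative settings while the background — agent = Elena, thing = the pamphlet, recipient = Samir — is held fixed.
No fact keeps agent = Elena, thing = the pamphlet, recipient = Samir while changing the setting; every other fact differs on something backgrounded. The reply stands.
(Fact (1) would refute a reading with focus on the thing — but that is not what the question asks.)

0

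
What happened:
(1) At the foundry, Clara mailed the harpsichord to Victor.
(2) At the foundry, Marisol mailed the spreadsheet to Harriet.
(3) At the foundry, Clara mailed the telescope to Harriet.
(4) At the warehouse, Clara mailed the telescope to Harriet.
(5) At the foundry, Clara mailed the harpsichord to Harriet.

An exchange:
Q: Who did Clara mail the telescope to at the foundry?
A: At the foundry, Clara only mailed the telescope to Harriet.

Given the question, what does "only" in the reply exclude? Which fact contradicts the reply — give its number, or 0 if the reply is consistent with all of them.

The question "Who did ... to ...?" targets the recipient, so in the reply the focus falls on "Harriet".
"Only" then excludes alternative recipients while the background — same agent, thing, setting (Clara / the telescope / at the foundry) — is held fixed.
No listed fact shares that background with another recipient. Nothing contradicts the reply.
(Fact (5) would refute a reading with focus on the thing — but that is not what the question asks.)

0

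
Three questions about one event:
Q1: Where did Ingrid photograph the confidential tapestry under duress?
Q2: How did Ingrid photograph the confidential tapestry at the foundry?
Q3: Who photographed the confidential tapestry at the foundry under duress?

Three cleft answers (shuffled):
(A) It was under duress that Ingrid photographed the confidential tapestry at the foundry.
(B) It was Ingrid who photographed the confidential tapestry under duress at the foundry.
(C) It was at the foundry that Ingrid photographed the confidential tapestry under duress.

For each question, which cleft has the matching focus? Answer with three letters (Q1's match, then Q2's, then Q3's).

Q1 asks about the location; cleft (C) focuses "at the foundry", which is the location — so Q1 → C.
Q2 asks about the manner; cleft (A) focuses "under duress", which is the manner — so Q2 → A.
Q3 asks about the subject (agent); cleft (B) focuses "Ingrid", which is the subject (agent) — so Q3 → B.
Mapping: Q1→C, Q2→A, Q3→B.

CAB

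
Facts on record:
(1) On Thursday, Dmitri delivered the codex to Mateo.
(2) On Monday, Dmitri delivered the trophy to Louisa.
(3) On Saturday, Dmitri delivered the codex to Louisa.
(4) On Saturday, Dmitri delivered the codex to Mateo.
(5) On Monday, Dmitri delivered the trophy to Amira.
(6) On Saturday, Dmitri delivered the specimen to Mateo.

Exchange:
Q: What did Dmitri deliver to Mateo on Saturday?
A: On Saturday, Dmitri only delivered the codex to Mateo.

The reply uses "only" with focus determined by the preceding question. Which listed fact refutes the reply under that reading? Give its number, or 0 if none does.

6

Answering "What did ...?" puts focus on the thing — here, "the codex".
So "only" ranges over things; the rest (Dmitri as agent and Mateo as recipient and on Saturday as setting) is presupposed.
Fact (6) keeps Dmitri as agent and Mateo as recipient and on Saturday as setting but has thing = the specimen; that refutes the reply.
(Fact (1) would refute a reading with focus on the setting — but that is not what the question asks.)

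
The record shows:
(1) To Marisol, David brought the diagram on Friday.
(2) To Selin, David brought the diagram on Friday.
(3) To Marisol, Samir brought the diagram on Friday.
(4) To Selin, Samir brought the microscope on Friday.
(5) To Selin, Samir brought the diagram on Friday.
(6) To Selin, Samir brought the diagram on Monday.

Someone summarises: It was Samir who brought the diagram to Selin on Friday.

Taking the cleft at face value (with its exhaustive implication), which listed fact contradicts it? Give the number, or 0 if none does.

2

The cleft puts "Samir" in focus and presupposes the open proposition with same thing, recipient, setting (the diagram / Selin / on Friday).
The exhaustive reading says no other agent fits that background.
Fact (2) shares the background but with agent = David; exhaustivity is violated.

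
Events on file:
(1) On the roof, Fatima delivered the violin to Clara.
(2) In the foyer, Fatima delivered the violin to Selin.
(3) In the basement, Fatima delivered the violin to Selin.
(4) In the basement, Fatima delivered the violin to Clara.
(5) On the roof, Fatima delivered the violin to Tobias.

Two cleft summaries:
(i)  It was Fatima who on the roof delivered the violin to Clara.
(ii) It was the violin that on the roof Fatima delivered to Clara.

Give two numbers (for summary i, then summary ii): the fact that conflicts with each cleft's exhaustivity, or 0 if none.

Summary (i) focuses "Fatima" (the agent); background thing = the violin, recipient = Clara, setting = on the roof. No fact matches that background with a different agent, so 0.
Summary (ii) focuses "the violin" (the thing); background agent = Fatima, recipient = Clara, setting = on the roof. No fact matches that background with a different thing, so 0.

0, 0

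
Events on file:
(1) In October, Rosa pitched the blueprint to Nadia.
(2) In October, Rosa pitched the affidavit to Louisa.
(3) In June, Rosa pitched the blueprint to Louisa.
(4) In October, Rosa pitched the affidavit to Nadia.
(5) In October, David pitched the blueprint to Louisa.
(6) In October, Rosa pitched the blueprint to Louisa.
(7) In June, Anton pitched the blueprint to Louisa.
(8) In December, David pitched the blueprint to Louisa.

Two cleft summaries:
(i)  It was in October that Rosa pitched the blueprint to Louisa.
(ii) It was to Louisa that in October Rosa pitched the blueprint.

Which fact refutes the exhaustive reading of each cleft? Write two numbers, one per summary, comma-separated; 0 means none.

3, 1

Summary (i) focuses "in October" (the setting); background same agent, thing, recipient (Rosa / the blueprint / Louisa). Fact (3) matches that background with setting = in June — refutes (i).
Summary (ii) focuses "Louisa" (the recipient); background same agent, thing, setting (Rosa / the blueprint / in October). Fact (1) matches that background with recipient = Nadia — refutes (ii).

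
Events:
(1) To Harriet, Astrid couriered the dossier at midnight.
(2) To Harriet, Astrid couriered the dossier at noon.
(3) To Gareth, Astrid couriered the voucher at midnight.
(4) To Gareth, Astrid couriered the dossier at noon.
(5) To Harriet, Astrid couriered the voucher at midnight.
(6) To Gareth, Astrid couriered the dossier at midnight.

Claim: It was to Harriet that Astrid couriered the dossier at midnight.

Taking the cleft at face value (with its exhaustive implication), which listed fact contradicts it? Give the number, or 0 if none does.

6

The cleft puts "Harriet" in focus and presupposes the open proposition with agent = Astrid, thing = the dossier, setting = at midnight.
The exhaustive reading says no other recipient fits that background.
But fact (6) also has agent = Astrid, thing = the dossier, setting = at midnight, with recipient = Gareth — so the exhaustive reading fails.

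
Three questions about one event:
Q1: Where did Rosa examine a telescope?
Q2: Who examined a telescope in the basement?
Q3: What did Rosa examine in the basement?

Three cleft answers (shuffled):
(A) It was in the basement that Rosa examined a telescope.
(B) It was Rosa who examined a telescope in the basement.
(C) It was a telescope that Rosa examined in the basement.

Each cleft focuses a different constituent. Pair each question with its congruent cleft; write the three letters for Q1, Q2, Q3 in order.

Q1 asks about the location; cleft (A) focuses "in the basement", which is the location — so Q1 → A.
Q2 asks about the subject (agent); cleft (B) focuses "Rosa", which is the subject (agent) — so Q2 → B.
Q3 asks about the direct object; cleft (C) focuses "a telescope", which is the direct object — so Q3 → C.
Mapping: Q1→A, Q2→B, Q3→C.

ABC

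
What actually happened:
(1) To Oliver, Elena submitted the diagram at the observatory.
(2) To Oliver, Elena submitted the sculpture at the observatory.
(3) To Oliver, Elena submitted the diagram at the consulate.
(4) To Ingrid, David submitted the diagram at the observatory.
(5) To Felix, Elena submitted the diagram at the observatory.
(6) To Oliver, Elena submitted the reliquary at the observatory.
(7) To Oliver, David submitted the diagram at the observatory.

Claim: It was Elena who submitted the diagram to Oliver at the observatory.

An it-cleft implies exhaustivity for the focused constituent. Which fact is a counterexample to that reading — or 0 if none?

Focus of the cleft: "Elena" (the agent). Presupposed background: same thing, recipient, setting (the diagram / Oliver / at the observatory).
Exhaustivity: Elena is the only agent satisfying that background.
Fact (7) shares the background but with agent = David; exhaustivity is violated.

7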